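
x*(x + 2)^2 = x^3 + 4*x^2 + 4*x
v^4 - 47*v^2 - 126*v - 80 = (v - 8)*(v + 1)*(v + 2)*(v + 5)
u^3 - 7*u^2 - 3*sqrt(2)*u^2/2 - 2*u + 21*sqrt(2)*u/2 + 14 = (u - 7)*(u - 2*sqrt(2))*(u + sqrt(2)/2)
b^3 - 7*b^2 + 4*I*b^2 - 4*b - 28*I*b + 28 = (b - 7)*(b + 2*I)^2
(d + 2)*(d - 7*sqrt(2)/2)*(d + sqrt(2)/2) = d^3 - 3*sqrt(2)*d^2 + 2*d^2 - 6*sqrt(2)*d - 7*d/2 - 7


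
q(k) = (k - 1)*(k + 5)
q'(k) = 2*k + 4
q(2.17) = 8.39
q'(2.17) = 8.34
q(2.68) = 12.90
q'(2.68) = 9.36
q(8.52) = 101.67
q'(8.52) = 21.04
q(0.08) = -4.67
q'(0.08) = 4.16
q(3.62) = 22.58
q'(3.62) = 11.24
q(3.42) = 20.38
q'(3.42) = 10.84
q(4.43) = 32.34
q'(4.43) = 12.86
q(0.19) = -4.20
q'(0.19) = 4.38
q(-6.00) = 7.00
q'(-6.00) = -8.00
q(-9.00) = 40.00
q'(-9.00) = -14.00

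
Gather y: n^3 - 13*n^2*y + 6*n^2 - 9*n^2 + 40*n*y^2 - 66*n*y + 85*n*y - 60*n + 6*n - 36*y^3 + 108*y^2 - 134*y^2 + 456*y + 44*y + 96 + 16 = n^3 - 3*n^2 - 54*n - 36*y^3 + y^2*(40*n - 26) + y*(-13*n^2 + 19*n + 500) + 112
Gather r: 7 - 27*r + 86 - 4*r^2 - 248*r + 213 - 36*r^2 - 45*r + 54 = -40*r^2 - 320*r + 360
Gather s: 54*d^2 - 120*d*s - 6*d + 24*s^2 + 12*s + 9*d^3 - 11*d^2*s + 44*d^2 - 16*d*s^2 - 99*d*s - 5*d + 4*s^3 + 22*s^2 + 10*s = 9*d^3 + 98*d^2 - 11*d + 4*s^3 + s^2*(46 - 16*d) + s*(-11*d^2 - 219*d + 22)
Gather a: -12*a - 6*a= -18*a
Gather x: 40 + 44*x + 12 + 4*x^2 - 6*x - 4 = 4*x^2 + 38*x + 48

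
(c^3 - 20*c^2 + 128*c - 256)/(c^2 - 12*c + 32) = c - 8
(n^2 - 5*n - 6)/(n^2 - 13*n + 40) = (n^2 - 5*n - 6)/(n^2 - 13*n + 40)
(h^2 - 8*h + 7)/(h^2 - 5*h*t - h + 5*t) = (7 - h)/(-h + 5*t)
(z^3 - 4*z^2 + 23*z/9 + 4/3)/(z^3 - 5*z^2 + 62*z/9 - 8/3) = (3*z + 1)/(3*z - 2)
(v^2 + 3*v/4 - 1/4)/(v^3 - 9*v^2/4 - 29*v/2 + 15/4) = (v + 1)/(v^2 - 2*v - 15)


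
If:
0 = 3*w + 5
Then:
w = -5/3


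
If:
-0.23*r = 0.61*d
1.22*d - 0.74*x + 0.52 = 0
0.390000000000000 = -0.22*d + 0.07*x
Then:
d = -3.26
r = 8.64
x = -4.67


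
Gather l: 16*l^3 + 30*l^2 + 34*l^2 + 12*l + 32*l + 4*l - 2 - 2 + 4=16*l^3 + 64*l^2 + 48*l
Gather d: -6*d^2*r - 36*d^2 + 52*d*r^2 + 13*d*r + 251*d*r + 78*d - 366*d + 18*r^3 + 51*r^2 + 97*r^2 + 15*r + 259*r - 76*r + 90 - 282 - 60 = d^2*(-6*r - 36) + d*(52*r^2 + 264*r - 288) + 18*r^3 + 148*r^2 + 198*r - 252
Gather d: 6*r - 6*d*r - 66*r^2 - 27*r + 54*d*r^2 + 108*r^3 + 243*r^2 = d*(54*r^2 - 6*r) + 108*r^3 + 177*r^2 - 21*r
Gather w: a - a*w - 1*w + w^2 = a + w^2 + w*(-a - 1)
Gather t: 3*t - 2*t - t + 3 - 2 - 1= 0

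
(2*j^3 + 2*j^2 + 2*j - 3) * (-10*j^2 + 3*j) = -20*j^5 - 14*j^4 - 14*j^3 + 36*j^2 - 9*j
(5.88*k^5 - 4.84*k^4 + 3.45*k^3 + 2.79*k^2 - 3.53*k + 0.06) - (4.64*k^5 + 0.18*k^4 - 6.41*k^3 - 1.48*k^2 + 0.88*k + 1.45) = 1.24*k^5 - 5.02*k^4 + 9.86*k^3 + 4.27*k^2 - 4.41*k - 1.39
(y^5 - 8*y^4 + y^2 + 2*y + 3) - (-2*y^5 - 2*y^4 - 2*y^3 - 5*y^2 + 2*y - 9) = 3*y^5 - 6*y^4 + 2*y^3 + 6*y^2 + 12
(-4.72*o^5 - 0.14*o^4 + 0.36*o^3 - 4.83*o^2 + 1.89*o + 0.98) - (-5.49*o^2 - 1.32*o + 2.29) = -4.72*o^5 - 0.14*o^4 + 0.36*o^3 + 0.66*o^2 + 3.21*o - 1.31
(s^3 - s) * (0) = 0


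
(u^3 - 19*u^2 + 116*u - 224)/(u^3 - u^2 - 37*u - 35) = (u^2 - 12*u + 32)/(u^2 + 6*u + 5)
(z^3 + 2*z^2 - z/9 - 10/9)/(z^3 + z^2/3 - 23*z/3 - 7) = (9*z^2 + 9*z - 10)/(3*(3*z^2 - 2*z - 21))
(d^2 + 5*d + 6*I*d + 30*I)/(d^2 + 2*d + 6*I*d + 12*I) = (d + 5)/(d + 2)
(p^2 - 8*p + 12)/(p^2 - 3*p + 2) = (p - 6)/(p - 1)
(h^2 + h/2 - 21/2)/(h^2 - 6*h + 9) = (h + 7/2)/(h - 3)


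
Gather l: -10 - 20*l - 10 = -20*l - 20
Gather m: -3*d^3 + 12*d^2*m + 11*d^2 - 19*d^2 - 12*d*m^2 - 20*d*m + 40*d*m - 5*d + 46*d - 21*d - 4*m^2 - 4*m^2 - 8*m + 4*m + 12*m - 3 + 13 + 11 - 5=-3*d^3 - 8*d^2 + 20*d + m^2*(-12*d - 8) + m*(12*d^2 + 20*d + 8) + 16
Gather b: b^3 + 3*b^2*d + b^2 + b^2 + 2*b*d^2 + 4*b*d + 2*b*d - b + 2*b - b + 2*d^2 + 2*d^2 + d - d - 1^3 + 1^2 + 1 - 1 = b^3 + b^2*(3*d + 2) + b*(2*d^2 + 6*d) + 4*d^2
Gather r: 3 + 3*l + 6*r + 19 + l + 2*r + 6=4*l + 8*r + 28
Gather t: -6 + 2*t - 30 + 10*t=12*t - 36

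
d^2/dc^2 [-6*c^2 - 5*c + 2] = -12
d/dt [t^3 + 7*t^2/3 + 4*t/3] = 3*t^2 + 14*t/3 + 4/3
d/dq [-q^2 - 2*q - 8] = -2*q - 2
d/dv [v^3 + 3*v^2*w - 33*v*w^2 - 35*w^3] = 3*v^2 + 6*v*w - 33*w^2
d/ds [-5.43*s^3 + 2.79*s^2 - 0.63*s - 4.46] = -16.29*s^2 + 5.58*s - 0.63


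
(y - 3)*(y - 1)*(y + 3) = y^3 - y^2 - 9*y + 9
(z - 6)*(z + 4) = z^2 - 2*z - 24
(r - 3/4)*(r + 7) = r^2 + 25*r/4 - 21/4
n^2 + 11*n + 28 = (n + 4)*(n + 7)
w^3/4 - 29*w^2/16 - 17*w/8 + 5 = (w/4 + 1/2)*(w - 8)*(w - 5/4)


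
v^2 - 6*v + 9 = (v - 3)^2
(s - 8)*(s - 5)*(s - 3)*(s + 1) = s^4 - 15*s^3 + 63*s^2 - 41*s - 120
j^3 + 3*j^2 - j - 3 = (j - 1)*(j + 1)*(j + 3)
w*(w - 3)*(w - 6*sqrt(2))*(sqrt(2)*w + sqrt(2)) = sqrt(2)*w^4 - 12*w^3 - 2*sqrt(2)*w^3 - 3*sqrt(2)*w^2 + 24*w^2 + 36*w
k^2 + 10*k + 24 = (k + 4)*(k + 6)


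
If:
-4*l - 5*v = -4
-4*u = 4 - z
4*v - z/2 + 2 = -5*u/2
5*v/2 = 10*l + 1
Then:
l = 1/12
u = -88/15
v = 11/15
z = -292/15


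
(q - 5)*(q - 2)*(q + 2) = q^3 - 5*q^2 - 4*q + 20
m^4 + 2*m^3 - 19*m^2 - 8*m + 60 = (m - 3)*(m - 2)*(m + 2)*(m + 5)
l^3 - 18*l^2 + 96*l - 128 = (l - 8)^2*(l - 2)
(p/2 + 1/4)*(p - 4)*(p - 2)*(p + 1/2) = p^4/2 - 5*p^3/2 + 9*p^2/8 + 13*p/4 + 1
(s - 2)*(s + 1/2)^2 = s^3 - s^2 - 7*s/4 - 1/2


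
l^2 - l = l*(l - 1)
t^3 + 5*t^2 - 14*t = t*(t - 2)*(t + 7)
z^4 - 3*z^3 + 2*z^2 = z^2*(z - 2)*(z - 1)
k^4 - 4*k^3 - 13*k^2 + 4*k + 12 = (k - 6)*(k - 1)*(k + 1)*(k + 2)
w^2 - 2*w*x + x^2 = (-w + x)^2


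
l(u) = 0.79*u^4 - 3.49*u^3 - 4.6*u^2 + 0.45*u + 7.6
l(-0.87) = 6.48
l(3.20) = -69.59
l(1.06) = -0.25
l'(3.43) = -26.77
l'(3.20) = -32.66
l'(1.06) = -17.30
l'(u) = 3.16*u^3 - 10.47*u^2 - 9.2*u + 0.45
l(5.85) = 79.34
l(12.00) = 9701.32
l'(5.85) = 220.96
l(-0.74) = 6.40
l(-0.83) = 6.43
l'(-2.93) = -141.96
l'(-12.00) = -6857.31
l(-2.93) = 112.80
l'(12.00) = 3842.85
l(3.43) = -76.46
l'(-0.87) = -1.55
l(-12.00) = 21751.96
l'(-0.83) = -0.93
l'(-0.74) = 0.24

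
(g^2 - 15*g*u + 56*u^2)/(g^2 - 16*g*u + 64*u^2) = (-g + 7*u)/(-g + 8*u)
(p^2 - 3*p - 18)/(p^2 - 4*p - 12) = (p + 3)/(p + 2)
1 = 1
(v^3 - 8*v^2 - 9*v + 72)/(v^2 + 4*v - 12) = (v^3 - 8*v^2 - 9*v + 72)/(v^2 + 4*v - 12)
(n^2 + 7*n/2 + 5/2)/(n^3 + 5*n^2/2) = (n + 1)/n^2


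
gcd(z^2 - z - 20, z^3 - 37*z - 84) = z + 4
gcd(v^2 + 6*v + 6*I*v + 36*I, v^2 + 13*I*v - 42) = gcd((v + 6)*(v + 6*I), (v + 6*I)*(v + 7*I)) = v + 6*I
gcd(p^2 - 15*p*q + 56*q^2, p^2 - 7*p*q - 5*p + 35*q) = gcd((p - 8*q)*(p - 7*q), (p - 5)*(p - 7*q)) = p - 7*q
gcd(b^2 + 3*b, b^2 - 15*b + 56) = 1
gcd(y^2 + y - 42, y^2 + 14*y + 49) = y + 7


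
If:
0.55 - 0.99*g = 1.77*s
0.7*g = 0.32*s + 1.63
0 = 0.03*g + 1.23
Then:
No Solution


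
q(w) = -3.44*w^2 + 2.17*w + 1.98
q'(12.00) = -80.39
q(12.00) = -467.34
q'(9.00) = -59.75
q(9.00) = -257.13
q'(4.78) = -30.72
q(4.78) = -66.25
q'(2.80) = -17.09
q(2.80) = -18.91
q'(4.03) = -25.56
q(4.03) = -45.14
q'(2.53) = -15.24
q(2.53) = -14.55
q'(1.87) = -10.70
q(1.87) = -5.99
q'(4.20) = -26.73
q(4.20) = -49.59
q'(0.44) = -0.86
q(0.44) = 2.27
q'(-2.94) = 22.40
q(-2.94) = -34.13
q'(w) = 2.17 - 6.88*w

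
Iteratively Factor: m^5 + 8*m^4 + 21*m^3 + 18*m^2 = (m)*(m^4 + 8*m^3 + 21*m^2 + 18*m) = m*(m + 3)*(m^3 + 5*m^2 + 6*m) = m*(m + 3)^2*(m^2 + 2*m) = m*(m + 2)*(m + 3)^2*(m)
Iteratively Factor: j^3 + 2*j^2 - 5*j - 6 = (j - 2)*(j^2 + 4*j + 3) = (j - 2)*(j + 1)*(j + 3)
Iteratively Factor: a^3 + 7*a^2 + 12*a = (a + 4)*(a^2 + 3*a) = a*(a + 4)*(a + 3)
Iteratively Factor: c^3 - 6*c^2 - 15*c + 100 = (c - 5)*(c^2 - c - 20) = (c - 5)*(c + 4)*(c - 5)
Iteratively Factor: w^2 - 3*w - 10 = (w + 2)*(w - 5)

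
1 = 1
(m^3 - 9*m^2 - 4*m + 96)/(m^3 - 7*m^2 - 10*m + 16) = (m^2 - m - 12)/(m^2 + m - 2)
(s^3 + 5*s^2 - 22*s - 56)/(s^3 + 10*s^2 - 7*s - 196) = (s + 2)/(s + 7)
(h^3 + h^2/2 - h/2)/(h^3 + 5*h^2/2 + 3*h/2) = (2*h - 1)/(2*h + 3)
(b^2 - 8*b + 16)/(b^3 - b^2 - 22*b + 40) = (b - 4)/(b^2 + 3*b - 10)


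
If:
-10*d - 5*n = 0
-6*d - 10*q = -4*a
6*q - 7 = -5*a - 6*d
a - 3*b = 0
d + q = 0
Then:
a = 7/5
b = 7/15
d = -7/5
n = 14/5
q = 7/5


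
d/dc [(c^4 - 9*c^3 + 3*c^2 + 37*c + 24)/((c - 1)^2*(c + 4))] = (c^5 + 5*c^4 - 37*c^3 + 31*c^2 - 244*c - 316)/(c^5 + 5*c^4 - 5*c^3 - 25*c^2 + 40*c - 16)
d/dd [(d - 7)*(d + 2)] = 2*d - 5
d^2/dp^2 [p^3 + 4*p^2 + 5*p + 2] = 6*p + 8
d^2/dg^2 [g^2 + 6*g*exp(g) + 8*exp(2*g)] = 6*g*exp(g) + 32*exp(2*g) + 12*exp(g) + 2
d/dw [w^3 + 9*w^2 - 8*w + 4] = 3*w^2 + 18*w - 8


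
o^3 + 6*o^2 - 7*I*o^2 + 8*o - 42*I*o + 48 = (o + 6)*(o - 8*I)*(o + I)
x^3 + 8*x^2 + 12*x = x*(x + 2)*(x + 6)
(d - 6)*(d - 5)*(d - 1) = d^3 - 12*d^2 + 41*d - 30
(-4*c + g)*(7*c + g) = -28*c^2 + 3*c*g + g^2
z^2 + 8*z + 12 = (z + 2)*(z + 6)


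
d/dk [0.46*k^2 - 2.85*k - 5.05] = 0.92*k - 2.85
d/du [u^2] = 2*u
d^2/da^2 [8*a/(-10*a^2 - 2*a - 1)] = 32*(-2*a*(10*a + 1)^2 + (15*a + 1)*(10*a^2 + 2*a + 1))/(10*a^2 + 2*a + 1)^3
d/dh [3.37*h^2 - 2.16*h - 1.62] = 6.74*h - 2.16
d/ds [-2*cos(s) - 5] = 2*sin(s)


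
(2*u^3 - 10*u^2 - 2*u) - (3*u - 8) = 2*u^3 - 10*u^2 - 5*u + 8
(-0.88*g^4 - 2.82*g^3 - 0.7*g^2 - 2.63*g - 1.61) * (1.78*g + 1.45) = -1.5664*g^5 - 6.2956*g^4 - 5.335*g^3 - 5.6964*g^2 - 6.6793*g - 2.3345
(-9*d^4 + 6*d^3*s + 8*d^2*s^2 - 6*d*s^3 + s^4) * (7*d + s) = -63*d^5 + 33*d^4*s + 62*d^3*s^2 - 34*d^2*s^3 + d*s^4 + s^5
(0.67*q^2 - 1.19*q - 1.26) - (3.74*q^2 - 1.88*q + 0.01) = -3.07*q^2 + 0.69*q - 1.27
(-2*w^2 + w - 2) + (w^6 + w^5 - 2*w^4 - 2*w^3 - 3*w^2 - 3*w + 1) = w^6 + w^5 - 2*w^4 - 2*w^3 - 5*w^2 - 2*w - 1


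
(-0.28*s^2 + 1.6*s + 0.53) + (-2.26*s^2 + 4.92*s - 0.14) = -2.54*s^2 + 6.52*s + 0.39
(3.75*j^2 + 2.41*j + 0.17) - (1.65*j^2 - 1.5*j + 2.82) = 2.1*j^2 + 3.91*j - 2.65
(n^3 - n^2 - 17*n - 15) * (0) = 0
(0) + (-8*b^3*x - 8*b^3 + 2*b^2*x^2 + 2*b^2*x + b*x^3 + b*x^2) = -8*b^3*x - 8*b^3 + 2*b^2*x^2 + 2*b^2*x + b*x^3 + b*x^2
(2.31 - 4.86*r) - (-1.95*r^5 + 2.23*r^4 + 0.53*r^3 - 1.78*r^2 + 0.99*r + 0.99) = 1.95*r^5 - 2.23*r^4 - 0.53*r^3 + 1.78*r^2 - 5.85*r + 1.32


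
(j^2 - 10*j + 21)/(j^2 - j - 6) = (j - 7)/(j + 2)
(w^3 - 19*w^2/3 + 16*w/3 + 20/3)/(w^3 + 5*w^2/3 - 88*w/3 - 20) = (w - 2)/(w + 6)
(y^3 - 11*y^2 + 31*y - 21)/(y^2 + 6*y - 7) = (y^2 - 10*y + 21)/(y + 7)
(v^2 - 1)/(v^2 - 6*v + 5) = (v + 1)/(v - 5)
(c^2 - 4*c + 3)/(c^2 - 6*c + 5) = (c - 3)/(c - 5)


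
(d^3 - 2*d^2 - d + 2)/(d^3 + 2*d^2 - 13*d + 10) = (d + 1)/(d + 5)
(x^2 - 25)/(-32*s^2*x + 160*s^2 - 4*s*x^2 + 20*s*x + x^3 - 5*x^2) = (x + 5)/(-32*s^2 - 4*s*x + x^2)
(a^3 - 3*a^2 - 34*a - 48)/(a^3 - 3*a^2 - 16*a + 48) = (a^3 - 3*a^2 - 34*a - 48)/(a^3 - 3*a^2 - 16*a + 48)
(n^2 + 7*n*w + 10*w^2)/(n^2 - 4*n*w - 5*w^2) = (-n^2 - 7*n*w - 10*w^2)/(-n^2 + 4*n*w + 5*w^2)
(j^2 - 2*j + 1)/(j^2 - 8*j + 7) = (j - 1)/(j - 7)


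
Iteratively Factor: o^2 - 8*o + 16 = (o - 4)*(o - 4)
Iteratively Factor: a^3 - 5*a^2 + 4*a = (a - 4)*(a^2 - a) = a*(a - 4)*(a - 1)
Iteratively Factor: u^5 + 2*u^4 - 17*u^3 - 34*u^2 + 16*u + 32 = (u + 4)*(u^4 - 2*u^3 - 9*u^2 + 2*u + 8) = (u - 1)*(u + 4)*(u^3 - u^2 - 10*u - 8) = (u - 1)*(u + 1)*(u + 4)*(u^2 - 2*u - 8) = (u - 1)*(u + 1)*(u + 2)*(u + 4)*(u - 4)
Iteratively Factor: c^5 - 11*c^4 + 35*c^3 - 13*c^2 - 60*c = (c)*(c^4 - 11*c^3 + 35*c^2 - 13*c - 60) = c*(c - 4)*(c^3 - 7*c^2 + 7*c + 15) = c*(c - 4)*(c - 3)*(c^2 - 4*c - 5) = c*(c - 5)*(c - 4)*(c - 3)*(c + 1)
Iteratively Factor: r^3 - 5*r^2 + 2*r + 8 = (r - 4)*(r^2 - r - 2) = (r - 4)*(r - 2)*(r + 1)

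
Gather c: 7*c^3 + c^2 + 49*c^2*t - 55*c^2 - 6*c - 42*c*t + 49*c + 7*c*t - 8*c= 7*c^3 + c^2*(49*t - 54) + c*(35 - 35*t)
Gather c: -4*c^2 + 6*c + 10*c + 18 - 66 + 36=-4*c^2 + 16*c - 12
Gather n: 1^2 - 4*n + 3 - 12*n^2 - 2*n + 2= -12*n^2 - 6*n + 6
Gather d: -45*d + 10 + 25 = 35 - 45*d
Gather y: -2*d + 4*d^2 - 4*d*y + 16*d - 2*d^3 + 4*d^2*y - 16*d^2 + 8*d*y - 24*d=-2*d^3 - 12*d^2 - 10*d + y*(4*d^2 + 4*d)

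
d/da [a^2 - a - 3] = 2*a - 1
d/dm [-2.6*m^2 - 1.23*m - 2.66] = -5.2*m - 1.23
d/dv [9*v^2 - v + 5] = 18*v - 1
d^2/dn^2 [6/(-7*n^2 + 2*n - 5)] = 12*(49*n^2 - 14*n - 4*(7*n - 1)^2 + 35)/(7*n^2 - 2*n + 5)^3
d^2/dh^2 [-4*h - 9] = 0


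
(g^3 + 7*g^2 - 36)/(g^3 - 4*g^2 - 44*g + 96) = (g + 3)/(g - 8)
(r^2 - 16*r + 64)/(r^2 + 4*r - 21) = (r^2 - 16*r + 64)/(r^2 + 4*r - 21)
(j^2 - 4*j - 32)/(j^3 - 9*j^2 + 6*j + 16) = (j + 4)/(j^2 - j - 2)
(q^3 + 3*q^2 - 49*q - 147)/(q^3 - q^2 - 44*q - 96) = (q^2 - 49)/(q^2 - 4*q - 32)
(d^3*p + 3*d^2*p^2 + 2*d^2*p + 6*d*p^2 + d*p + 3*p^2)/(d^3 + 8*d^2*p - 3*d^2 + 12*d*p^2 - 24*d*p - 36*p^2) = p*(d^3 + 3*d^2*p + 2*d^2 + 6*d*p + d + 3*p)/(d^3 + 8*d^2*p - 3*d^2 + 12*d*p^2 - 24*d*p - 36*p^2)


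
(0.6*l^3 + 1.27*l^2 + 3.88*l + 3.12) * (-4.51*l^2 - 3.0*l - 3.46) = -2.706*l^5 - 7.5277*l^4 - 23.3848*l^3 - 30.1054*l^2 - 22.7848*l - 10.7952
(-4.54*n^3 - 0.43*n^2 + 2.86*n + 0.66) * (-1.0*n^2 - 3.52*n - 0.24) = 4.54*n^5 + 16.4108*n^4 - 0.2568*n^3 - 10.624*n^2 - 3.0096*n - 0.1584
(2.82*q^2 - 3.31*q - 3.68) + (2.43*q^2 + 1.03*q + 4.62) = 5.25*q^2 - 2.28*q + 0.94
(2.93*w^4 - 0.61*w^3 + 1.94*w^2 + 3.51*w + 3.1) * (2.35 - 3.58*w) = -10.4894*w^5 + 9.0693*w^4 - 8.3787*w^3 - 8.0068*w^2 - 2.8495*w + 7.285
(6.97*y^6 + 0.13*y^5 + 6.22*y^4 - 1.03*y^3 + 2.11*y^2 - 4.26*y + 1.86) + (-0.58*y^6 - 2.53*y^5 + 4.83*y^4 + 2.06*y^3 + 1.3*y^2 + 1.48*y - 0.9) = 6.39*y^6 - 2.4*y^5 + 11.05*y^4 + 1.03*y^3 + 3.41*y^2 - 2.78*y + 0.96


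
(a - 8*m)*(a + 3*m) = a^2 - 5*a*m - 24*m^2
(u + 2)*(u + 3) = u^2 + 5*u + 6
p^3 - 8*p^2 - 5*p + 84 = (p - 7)*(p - 4)*(p + 3)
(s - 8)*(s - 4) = s^2 - 12*s + 32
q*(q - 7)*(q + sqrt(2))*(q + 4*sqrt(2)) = q^4 - 7*q^3 + 5*sqrt(2)*q^3 - 35*sqrt(2)*q^2 + 8*q^2 - 56*q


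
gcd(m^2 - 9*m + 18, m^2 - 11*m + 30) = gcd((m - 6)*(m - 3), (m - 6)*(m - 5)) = m - 6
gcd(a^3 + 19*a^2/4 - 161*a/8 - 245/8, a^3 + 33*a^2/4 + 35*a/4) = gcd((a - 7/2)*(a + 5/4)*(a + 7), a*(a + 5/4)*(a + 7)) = a^2 + 33*a/4 + 35/4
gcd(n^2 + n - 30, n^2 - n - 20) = n - 5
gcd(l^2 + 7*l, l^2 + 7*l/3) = l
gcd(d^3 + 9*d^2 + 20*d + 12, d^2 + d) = d + 1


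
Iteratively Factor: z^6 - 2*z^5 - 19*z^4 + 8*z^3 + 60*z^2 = (z - 5)*(z^5 + 3*z^4 - 4*z^3 - 12*z^2) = (z - 5)*(z - 2)*(z^4 + 5*z^3 + 6*z^2) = (z - 5)*(z - 2)*(z + 3)*(z^3 + 2*z^2) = z*(z - 5)*(z - 2)*(z + 3)*(z^2 + 2*z) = z^2*(z - 5)*(z - 2)*(z + 3)*(z + 2)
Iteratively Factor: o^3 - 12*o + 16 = (o - 2)*(o^2 + 2*o - 8) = (o - 2)^2*(o + 4)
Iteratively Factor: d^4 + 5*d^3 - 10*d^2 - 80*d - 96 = (d + 2)*(d^3 + 3*d^2 - 16*d - 48) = (d + 2)*(d + 4)*(d^2 - d - 12) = (d + 2)*(d + 3)*(d + 4)*(d - 4)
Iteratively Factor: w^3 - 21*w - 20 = (w + 1)*(w^2 - w - 20) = (w - 5)*(w + 1)*(w + 4)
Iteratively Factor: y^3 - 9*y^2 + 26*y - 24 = (y - 2)*(y^2 - 7*y + 12) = (y - 4)*(y - 2)*(y - 3)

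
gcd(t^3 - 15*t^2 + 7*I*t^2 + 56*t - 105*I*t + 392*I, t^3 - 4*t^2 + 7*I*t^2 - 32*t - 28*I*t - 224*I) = t^2 + t*(-8 + 7*I) - 56*I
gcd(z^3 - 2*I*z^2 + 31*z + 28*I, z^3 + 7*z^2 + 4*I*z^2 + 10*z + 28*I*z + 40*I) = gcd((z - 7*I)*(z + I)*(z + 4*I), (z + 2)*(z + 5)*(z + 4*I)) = z + 4*I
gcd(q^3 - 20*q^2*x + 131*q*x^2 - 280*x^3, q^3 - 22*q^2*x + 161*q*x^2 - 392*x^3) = q^2 - 15*q*x + 56*x^2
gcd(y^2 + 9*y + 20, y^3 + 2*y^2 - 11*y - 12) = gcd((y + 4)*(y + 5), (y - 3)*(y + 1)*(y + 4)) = y + 4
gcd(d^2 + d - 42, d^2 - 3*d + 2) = 1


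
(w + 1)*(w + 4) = w^2 + 5*w + 4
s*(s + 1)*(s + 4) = s^3 + 5*s^2 + 4*s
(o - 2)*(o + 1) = o^2 - o - 2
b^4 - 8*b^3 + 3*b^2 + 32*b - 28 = (b - 7)*(b - 2)*(b - 1)*(b + 2)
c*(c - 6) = c^2 - 6*c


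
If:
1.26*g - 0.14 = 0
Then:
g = 0.11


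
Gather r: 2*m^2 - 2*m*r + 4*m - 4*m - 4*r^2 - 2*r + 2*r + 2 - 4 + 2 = 2*m^2 - 2*m*r - 4*r^2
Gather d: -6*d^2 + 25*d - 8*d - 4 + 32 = -6*d^2 + 17*d + 28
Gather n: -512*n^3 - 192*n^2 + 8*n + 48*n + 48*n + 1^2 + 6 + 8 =-512*n^3 - 192*n^2 + 104*n + 15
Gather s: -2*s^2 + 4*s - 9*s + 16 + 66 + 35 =-2*s^2 - 5*s + 117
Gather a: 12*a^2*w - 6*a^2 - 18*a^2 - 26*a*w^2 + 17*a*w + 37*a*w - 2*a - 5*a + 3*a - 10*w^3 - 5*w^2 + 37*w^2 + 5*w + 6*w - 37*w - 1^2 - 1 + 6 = a^2*(12*w - 24) + a*(-26*w^2 + 54*w - 4) - 10*w^3 + 32*w^2 - 26*w + 4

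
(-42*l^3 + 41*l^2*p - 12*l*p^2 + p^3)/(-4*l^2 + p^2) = (21*l^2 - 10*l*p + p^2)/(2*l + p)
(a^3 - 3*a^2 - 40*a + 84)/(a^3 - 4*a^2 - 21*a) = (a^2 + 4*a - 12)/(a*(a + 3))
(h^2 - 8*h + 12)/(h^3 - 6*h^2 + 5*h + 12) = (h^2 - 8*h + 12)/(h^3 - 6*h^2 + 5*h + 12)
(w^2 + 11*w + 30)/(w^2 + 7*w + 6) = (w + 5)/(w + 1)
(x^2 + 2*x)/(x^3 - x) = (x + 2)/(x^2 - 1)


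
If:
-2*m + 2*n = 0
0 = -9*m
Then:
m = 0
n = 0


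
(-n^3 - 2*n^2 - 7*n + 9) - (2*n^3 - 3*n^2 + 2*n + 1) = -3*n^3 + n^2 - 9*n + 8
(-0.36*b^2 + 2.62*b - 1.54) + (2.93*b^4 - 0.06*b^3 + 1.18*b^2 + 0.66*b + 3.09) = 2.93*b^4 - 0.06*b^3 + 0.82*b^2 + 3.28*b + 1.55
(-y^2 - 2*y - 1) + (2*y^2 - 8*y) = y^2 - 10*y - 1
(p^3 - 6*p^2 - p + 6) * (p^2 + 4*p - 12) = p^5 - 2*p^4 - 37*p^3 + 74*p^2 + 36*p - 72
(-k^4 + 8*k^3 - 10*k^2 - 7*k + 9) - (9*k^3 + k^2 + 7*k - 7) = -k^4 - k^3 - 11*k^2 - 14*k + 16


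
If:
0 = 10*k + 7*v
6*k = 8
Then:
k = 4/3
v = -40/21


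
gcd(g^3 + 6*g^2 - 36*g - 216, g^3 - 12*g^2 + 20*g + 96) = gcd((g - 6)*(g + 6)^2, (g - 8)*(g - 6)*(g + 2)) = g - 6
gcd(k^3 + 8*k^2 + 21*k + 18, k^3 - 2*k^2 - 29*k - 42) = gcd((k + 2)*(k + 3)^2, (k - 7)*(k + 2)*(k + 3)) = k^2 + 5*k + 6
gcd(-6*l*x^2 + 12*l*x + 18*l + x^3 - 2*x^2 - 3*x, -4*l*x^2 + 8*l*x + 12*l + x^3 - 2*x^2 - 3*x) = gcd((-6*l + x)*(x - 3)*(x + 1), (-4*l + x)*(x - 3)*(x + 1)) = x^2 - 2*x - 3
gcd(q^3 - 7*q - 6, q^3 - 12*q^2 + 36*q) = 1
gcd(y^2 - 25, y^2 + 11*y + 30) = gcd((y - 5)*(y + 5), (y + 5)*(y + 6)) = y + 5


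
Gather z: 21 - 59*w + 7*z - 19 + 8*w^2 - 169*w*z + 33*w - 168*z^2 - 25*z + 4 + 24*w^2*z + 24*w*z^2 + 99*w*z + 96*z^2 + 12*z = 8*w^2 - 26*w + z^2*(24*w - 72) + z*(24*w^2 - 70*w - 6) + 6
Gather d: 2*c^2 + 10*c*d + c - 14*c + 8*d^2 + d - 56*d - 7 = 2*c^2 - 13*c + 8*d^2 + d*(10*c - 55) - 7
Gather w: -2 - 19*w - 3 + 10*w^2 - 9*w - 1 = 10*w^2 - 28*w - 6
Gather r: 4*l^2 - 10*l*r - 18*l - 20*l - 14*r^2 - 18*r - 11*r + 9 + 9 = 4*l^2 - 38*l - 14*r^2 + r*(-10*l - 29) + 18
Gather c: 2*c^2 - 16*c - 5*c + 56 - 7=2*c^2 - 21*c + 49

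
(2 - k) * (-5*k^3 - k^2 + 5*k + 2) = 5*k^4 - 9*k^3 - 7*k^2 + 8*k + 4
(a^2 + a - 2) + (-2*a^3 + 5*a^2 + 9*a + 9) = -2*a^3 + 6*a^2 + 10*a + 7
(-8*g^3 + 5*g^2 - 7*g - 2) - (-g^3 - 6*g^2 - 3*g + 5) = -7*g^3 + 11*g^2 - 4*g - 7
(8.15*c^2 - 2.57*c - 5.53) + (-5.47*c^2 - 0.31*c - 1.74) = 2.68*c^2 - 2.88*c - 7.27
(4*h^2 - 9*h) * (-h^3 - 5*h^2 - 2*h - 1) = -4*h^5 - 11*h^4 + 37*h^3 + 14*h^2 + 9*h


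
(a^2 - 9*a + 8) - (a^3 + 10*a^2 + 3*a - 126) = -a^3 - 9*a^2 - 12*a + 134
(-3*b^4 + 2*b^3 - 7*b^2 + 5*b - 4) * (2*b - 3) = -6*b^5 + 13*b^4 - 20*b^3 + 31*b^2 - 23*b + 12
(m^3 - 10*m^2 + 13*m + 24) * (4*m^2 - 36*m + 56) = 4*m^5 - 76*m^4 + 468*m^3 - 932*m^2 - 136*m + 1344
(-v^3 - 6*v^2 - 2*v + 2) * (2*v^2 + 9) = -2*v^5 - 12*v^4 - 13*v^3 - 50*v^2 - 18*v + 18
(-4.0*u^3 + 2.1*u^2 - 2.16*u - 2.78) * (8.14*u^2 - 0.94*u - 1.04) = -32.56*u^5 + 20.854*u^4 - 15.3964*u^3 - 22.7828*u^2 + 4.8596*u + 2.8912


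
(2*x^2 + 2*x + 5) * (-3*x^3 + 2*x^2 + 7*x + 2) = -6*x^5 - 2*x^4 + 3*x^3 + 28*x^2 + 39*x + 10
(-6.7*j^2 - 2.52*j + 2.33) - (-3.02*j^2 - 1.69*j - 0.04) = -3.68*j^2 - 0.83*j + 2.37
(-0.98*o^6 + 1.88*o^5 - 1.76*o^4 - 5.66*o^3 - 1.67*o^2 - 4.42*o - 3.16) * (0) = 0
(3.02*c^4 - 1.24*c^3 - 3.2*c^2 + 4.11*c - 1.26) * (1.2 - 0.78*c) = -2.3556*c^5 + 4.5912*c^4 + 1.008*c^3 - 7.0458*c^2 + 5.9148*c - 1.512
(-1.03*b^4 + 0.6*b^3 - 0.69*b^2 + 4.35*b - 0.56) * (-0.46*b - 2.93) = 0.4738*b^5 + 2.7419*b^4 - 1.4406*b^3 + 0.0207000000000002*b^2 - 12.4879*b + 1.6408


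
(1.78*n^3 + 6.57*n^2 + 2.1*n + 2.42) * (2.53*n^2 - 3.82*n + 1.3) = 4.5034*n^5 + 9.8225*n^4 - 17.4704*n^3 + 6.6416*n^2 - 6.5144*n + 3.146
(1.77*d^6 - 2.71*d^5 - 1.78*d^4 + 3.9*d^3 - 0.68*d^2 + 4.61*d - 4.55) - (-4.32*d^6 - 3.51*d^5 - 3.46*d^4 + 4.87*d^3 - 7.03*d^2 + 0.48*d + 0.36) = 6.09*d^6 + 0.8*d^5 + 1.68*d^4 - 0.97*d^3 + 6.35*d^2 + 4.13*d - 4.91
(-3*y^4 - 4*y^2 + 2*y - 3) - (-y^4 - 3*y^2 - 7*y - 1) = -2*y^4 - y^2 + 9*y - 2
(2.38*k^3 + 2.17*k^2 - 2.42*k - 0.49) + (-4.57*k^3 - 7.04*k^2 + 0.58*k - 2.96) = -2.19*k^3 - 4.87*k^2 - 1.84*k - 3.45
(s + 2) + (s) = 2*s + 2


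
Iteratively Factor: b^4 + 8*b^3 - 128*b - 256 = (b + 4)*(b^3 + 4*b^2 - 16*b - 64) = (b + 4)^2*(b^2 - 16) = (b + 4)^3*(b - 4)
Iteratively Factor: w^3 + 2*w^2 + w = (w)*(w^2 + 2*w + 1) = w*(w + 1)*(w + 1)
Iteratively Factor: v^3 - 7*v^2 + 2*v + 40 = (v - 4)*(v^2 - 3*v - 10) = (v - 5)*(v - 4)*(v + 2)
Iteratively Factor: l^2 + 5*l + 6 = (l + 2)*(l + 3)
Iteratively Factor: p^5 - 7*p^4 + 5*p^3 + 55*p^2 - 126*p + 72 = (p - 2)*(p^4 - 5*p^3 - 5*p^2 + 45*p - 36) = (p - 2)*(p - 1)*(p^3 - 4*p^2 - 9*p + 36) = (p - 4)*(p - 2)*(p - 1)*(p^2 - 9) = (p - 4)*(p - 2)*(p - 1)*(p + 3)*(p - 3)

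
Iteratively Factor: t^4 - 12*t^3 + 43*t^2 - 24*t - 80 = (t - 4)*(t^3 - 8*t^2 + 11*t + 20) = (t - 4)*(t + 1)*(t^2 - 9*t + 20) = (t - 5)*(t - 4)*(t + 1)*(t - 4)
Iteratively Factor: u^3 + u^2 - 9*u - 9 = (u + 3)*(u^2 - 2*u - 3) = (u - 3)*(u + 3)*(u + 1)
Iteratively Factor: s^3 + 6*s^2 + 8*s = (s + 2)*(s^2 + 4*s) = (s + 2)*(s + 4)*(s)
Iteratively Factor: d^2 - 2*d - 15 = (d + 3)*(d - 5)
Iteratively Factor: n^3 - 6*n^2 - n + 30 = (n + 2)*(n^2 - 8*n + 15) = (n - 3)*(n + 2)*(n - 5)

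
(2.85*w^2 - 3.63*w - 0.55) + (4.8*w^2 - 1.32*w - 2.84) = 7.65*w^2 - 4.95*w - 3.39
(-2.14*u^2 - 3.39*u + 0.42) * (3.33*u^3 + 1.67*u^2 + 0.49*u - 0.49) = -7.1262*u^5 - 14.8625*u^4 - 5.3113*u^3 + 0.0889*u^2 + 1.8669*u - 0.2058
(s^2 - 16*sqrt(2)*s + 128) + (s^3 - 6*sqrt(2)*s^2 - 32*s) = s^3 - 6*sqrt(2)*s^2 + s^2 - 32*s - 16*sqrt(2)*s + 128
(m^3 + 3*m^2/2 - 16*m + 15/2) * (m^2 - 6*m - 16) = m^5 - 9*m^4/2 - 41*m^3 + 159*m^2/2 + 211*m - 120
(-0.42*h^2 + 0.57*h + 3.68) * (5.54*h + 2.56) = -2.3268*h^3 + 2.0826*h^2 + 21.8464*h + 9.4208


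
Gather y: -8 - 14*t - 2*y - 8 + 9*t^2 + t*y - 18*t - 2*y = 9*t^2 - 32*t + y*(t - 4) - 16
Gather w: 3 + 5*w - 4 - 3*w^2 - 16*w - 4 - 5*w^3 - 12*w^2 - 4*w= -5*w^3 - 15*w^2 - 15*w - 5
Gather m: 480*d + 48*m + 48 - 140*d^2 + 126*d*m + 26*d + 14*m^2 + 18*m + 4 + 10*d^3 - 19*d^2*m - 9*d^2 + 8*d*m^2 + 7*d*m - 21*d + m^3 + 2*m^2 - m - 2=10*d^3 - 149*d^2 + 485*d + m^3 + m^2*(8*d + 16) + m*(-19*d^2 + 133*d + 65) + 50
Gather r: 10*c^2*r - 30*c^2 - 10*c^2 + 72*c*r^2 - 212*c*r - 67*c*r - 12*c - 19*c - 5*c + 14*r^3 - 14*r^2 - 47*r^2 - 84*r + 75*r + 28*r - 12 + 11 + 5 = -40*c^2 - 36*c + 14*r^3 + r^2*(72*c - 61) + r*(10*c^2 - 279*c + 19) + 4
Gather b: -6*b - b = -7*b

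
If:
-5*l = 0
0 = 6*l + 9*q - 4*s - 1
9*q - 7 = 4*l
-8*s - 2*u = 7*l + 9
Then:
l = 0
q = 7/9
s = 3/2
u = -21/2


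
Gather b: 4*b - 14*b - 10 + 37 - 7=20 - 10*b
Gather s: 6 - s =6 - s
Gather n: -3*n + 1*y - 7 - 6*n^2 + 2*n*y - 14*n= -6*n^2 + n*(2*y - 17) + y - 7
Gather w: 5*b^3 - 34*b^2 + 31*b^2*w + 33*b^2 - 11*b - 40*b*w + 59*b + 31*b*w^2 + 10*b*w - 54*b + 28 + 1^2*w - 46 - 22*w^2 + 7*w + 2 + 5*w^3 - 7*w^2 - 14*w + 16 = 5*b^3 - b^2 - 6*b + 5*w^3 + w^2*(31*b - 29) + w*(31*b^2 - 30*b - 6)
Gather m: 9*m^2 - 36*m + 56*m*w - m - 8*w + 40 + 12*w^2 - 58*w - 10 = 9*m^2 + m*(56*w - 37) + 12*w^2 - 66*w + 30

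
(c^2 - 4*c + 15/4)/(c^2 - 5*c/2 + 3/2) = (c - 5/2)/(c - 1)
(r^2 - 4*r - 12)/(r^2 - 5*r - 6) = (r + 2)/(r + 1)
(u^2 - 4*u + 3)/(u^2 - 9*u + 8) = (u - 3)/(u - 8)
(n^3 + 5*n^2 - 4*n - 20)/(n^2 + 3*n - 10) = n + 2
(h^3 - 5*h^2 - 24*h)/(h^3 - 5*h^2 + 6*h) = (h^2 - 5*h - 24)/(h^2 - 5*h + 6)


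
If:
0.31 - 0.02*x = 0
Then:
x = 15.50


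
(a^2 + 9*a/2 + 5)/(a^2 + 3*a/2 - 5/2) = (a + 2)/(a - 1)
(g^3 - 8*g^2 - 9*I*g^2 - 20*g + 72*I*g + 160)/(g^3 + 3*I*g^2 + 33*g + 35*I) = (g^2 - 4*g*(2 + I) + 32*I)/(g^2 + 8*I*g - 7)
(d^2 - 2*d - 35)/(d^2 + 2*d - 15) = (d - 7)/(d - 3)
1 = 1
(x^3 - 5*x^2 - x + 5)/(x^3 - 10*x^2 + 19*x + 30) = (x - 1)/(x - 6)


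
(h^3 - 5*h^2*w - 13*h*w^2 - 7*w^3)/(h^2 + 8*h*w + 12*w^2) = (h^3 - 5*h^2*w - 13*h*w^2 - 7*w^3)/(h^2 + 8*h*w + 12*w^2)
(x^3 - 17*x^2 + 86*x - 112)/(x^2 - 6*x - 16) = (x^2 - 9*x + 14)/(x + 2)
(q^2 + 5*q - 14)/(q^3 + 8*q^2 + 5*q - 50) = (q + 7)/(q^2 + 10*q + 25)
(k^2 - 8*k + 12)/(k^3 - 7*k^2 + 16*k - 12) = (k - 6)/(k^2 - 5*k + 6)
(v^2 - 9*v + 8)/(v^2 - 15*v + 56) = (v - 1)/(v - 7)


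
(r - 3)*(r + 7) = r^2 + 4*r - 21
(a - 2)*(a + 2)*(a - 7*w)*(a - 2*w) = a^4 - 9*a^3*w + 14*a^2*w^2 - 4*a^2 + 36*a*w - 56*w^2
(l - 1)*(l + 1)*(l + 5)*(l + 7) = l^4 + 12*l^3 + 34*l^2 - 12*l - 35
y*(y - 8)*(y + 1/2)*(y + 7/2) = y^4 - 4*y^3 - 121*y^2/4 - 14*y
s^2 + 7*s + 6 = (s + 1)*(s + 6)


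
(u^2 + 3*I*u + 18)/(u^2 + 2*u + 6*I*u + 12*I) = (u - 3*I)/(u + 2)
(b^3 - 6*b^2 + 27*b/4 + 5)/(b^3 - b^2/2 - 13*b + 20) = (b^2 - 7*b/2 - 2)/(b^2 + 2*b - 8)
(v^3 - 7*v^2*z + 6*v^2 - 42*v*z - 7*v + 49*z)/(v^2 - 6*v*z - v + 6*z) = (-v^2 + 7*v*z - 7*v + 49*z)/(-v + 6*z)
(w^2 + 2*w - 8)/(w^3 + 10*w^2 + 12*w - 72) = (w + 4)/(w^2 + 12*w + 36)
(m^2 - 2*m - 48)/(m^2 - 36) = (m - 8)/(m - 6)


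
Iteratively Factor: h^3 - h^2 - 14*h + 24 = (h - 3)*(h^2 + 2*h - 8) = (h - 3)*(h + 4)*(h - 2)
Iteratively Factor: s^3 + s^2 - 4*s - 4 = (s + 1)*(s^2 - 4) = (s - 2)*(s + 1)*(s + 2)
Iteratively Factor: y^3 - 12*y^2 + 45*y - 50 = (y - 5)*(y^2 - 7*y + 10) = (y - 5)^2*(y - 2)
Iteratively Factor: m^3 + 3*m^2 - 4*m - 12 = (m + 2)*(m^2 + m - 6) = (m - 2)*(m + 2)*(m + 3)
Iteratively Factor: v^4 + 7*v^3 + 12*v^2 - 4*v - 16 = (v - 1)*(v^3 + 8*v^2 + 20*v + 16) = (v - 1)*(v + 2)*(v^2 + 6*v + 8) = (v - 1)*(v + 2)^2*(v + 4)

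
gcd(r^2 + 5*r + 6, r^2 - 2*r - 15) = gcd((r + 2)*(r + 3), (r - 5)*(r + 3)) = r + 3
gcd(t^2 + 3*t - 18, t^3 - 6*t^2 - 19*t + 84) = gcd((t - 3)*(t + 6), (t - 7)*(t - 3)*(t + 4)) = t - 3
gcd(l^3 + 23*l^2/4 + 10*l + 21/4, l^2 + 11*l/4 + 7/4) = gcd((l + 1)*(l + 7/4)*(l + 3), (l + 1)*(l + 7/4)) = l^2 + 11*l/4 + 7/4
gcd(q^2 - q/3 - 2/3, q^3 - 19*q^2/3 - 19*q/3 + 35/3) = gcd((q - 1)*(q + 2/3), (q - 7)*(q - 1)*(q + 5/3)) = q - 1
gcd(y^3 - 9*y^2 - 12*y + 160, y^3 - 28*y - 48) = y + 4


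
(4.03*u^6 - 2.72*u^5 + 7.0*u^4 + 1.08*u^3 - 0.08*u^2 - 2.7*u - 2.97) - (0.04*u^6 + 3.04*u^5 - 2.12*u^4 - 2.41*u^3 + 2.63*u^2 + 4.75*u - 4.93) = 3.99*u^6 - 5.76*u^5 + 9.12*u^4 + 3.49*u^3 - 2.71*u^2 - 7.45*u + 1.96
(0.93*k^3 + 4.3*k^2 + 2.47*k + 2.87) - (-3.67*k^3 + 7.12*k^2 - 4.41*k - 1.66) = 4.6*k^3 - 2.82*k^2 + 6.88*k + 4.53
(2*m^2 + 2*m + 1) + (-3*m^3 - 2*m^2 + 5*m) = -3*m^3 + 7*m + 1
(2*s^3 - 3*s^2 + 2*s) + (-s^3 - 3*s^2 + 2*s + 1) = s^3 - 6*s^2 + 4*s + 1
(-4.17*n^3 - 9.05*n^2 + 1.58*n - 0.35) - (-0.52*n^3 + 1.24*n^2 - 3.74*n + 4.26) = -3.65*n^3 - 10.29*n^2 + 5.32*n - 4.61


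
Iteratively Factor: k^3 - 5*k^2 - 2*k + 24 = (k - 4)*(k^2 - k - 6) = (k - 4)*(k - 3)*(k + 2)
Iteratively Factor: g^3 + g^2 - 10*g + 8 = (g - 2)*(g^2 + 3*g - 4) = (g - 2)*(g - 1)*(g + 4)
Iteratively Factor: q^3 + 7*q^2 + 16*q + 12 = (q + 2)*(q^2 + 5*q + 6) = (q + 2)^2*(q + 3)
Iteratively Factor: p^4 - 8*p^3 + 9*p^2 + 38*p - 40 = (p + 2)*(p^3 - 10*p^2 + 29*p - 20) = (p - 4)*(p + 2)*(p^2 - 6*p + 5) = (p - 4)*(p - 1)*(p + 2)*(p - 5)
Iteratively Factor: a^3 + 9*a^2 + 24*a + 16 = (a + 1)*(a^2 + 8*a + 16) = (a + 1)*(a + 4)*(a + 4)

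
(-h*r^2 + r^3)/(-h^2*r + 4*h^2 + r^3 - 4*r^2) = r^2/(h*r - 4*h + r^2 - 4*r)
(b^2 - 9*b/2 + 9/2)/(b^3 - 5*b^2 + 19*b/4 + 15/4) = 2*(2*b - 3)/(4*b^2 - 8*b - 5)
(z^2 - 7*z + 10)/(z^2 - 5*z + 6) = (z - 5)/(z - 3)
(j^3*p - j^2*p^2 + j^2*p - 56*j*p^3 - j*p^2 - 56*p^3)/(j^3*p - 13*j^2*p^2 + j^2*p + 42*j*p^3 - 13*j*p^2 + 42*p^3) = (j^2 - j*p - 56*p^2)/(j^2 - 13*j*p + 42*p^2)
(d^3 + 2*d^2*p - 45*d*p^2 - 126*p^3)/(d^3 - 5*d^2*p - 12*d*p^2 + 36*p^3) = (d^2 - d*p - 42*p^2)/(d^2 - 8*d*p + 12*p^2)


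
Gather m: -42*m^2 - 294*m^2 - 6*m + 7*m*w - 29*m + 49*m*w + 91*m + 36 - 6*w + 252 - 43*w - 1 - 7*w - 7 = -336*m^2 + m*(56*w + 56) - 56*w + 280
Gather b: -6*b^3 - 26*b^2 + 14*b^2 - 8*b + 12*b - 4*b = -6*b^3 - 12*b^2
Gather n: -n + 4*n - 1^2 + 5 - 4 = 3*n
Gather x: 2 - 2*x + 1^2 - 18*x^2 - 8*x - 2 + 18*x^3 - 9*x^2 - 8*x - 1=18*x^3 - 27*x^2 - 18*x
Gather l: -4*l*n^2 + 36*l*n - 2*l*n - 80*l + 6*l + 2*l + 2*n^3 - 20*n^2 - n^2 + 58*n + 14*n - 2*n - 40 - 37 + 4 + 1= l*(-4*n^2 + 34*n - 72) + 2*n^3 - 21*n^2 + 70*n - 72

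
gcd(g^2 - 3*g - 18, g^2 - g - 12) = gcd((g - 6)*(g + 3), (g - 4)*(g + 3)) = g + 3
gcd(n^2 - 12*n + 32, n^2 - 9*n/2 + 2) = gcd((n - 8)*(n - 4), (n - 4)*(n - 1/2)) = n - 4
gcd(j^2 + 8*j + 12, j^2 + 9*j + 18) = j + 6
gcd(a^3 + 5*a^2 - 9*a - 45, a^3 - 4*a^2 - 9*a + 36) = a^2 - 9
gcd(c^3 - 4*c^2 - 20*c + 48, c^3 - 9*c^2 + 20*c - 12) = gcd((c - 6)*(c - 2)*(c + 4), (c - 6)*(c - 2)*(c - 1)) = c^2 - 8*c + 12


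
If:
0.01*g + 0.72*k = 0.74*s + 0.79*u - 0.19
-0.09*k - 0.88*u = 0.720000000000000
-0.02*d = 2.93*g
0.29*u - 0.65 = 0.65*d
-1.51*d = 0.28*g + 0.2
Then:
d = -0.13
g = 0.00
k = -27.01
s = -28.10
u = 1.94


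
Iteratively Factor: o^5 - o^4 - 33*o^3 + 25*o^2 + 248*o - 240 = (o + 4)*(o^4 - 5*o^3 - 13*o^2 + 77*o - 60) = (o - 1)*(o + 4)*(o^3 - 4*o^2 - 17*o + 60) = (o - 1)*(o + 4)^2*(o^2 - 8*o + 15) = (o - 5)*(o - 1)*(o + 4)^2*(o - 3)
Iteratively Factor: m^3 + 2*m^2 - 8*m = (m)*(m^2 + 2*m - 8) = m*(m + 4)*(m - 2)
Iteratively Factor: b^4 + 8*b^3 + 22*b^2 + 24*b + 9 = (b + 3)*(b^3 + 5*b^2 + 7*b + 3) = (b + 1)*(b + 3)*(b^2 + 4*b + 3) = (b + 1)*(b + 3)^2*(b + 1)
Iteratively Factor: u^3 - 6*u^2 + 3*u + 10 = (u + 1)*(u^2 - 7*u + 10) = (u - 2)*(u + 1)*(u - 5)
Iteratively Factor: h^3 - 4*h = (h - 2)*(h^2 + 2*h) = h*(h - 2)*(h + 2)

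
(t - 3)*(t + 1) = t^2 - 2*t - 3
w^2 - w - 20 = (w - 5)*(w + 4)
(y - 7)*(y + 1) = y^2 - 6*y - 7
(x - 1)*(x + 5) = x^2 + 4*x - 5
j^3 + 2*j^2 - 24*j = j*(j - 4)*(j + 6)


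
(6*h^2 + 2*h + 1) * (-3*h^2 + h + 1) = -18*h^4 + 5*h^2 + 3*h + 1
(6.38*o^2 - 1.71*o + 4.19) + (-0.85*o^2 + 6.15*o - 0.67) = 5.53*o^2 + 4.44*o + 3.52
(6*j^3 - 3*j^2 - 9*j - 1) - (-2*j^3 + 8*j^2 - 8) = 8*j^3 - 11*j^2 - 9*j + 7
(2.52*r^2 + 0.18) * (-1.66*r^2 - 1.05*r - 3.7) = -4.1832*r^4 - 2.646*r^3 - 9.6228*r^2 - 0.189*r - 0.666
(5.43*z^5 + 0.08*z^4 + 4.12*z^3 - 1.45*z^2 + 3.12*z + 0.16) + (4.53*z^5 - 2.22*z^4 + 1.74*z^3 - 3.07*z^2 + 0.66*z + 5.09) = 9.96*z^5 - 2.14*z^4 + 5.86*z^3 - 4.52*z^2 + 3.78*z + 5.25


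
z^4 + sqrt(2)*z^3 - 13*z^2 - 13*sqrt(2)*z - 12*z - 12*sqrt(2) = (z - 4)*(z + 1)*(z + 3)*(z + sqrt(2))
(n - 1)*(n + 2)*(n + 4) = n^3 + 5*n^2 + 2*n - 8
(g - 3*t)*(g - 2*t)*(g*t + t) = g^3*t - 5*g^2*t^2 + g^2*t + 6*g*t^3 - 5*g*t^2 + 6*t^3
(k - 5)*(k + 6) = k^2 + k - 30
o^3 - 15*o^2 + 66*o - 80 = (o - 8)*(o - 5)*(o - 2)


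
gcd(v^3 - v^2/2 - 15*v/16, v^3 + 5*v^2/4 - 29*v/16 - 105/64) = v^2 - v/2 - 15/16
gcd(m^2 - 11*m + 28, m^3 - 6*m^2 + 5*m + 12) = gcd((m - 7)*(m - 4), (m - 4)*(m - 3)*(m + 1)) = m - 4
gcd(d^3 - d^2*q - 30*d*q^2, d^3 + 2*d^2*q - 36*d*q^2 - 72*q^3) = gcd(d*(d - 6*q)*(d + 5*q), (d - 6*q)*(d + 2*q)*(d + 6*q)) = -d + 6*q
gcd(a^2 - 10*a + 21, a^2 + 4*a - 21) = a - 3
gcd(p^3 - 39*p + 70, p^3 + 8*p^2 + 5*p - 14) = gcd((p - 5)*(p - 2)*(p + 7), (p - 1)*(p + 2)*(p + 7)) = p + 7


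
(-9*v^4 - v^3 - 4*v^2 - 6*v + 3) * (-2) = 18*v^4 + 2*v^3 + 8*v^2 + 12*v - 6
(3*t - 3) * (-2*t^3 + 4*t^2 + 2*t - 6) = -6*t^4 + 18*t^3 - 6*t^2 - 24*t + 18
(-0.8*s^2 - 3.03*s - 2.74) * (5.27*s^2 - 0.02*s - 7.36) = -4.216*s^4 - 15.9521*s^3 - 8.4912*s^2 + 22.3556*s + 20.1664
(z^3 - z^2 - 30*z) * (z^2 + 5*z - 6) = z^5 + 4*z^4 - 41*z^3 - 144*z^2 + 180*z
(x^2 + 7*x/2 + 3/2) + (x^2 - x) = 2*x^2 + 5*x/2 + 3/2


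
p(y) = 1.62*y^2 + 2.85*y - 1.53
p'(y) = 3.24*y + 2.85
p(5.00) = 53.22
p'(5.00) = 19.05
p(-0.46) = -2.50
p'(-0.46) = 1.36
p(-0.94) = -2.78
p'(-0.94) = -0.20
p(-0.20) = -2.04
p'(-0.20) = 2.20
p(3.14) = 23.39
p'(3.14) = 13.02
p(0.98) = 2.82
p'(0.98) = 6.03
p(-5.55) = 32.55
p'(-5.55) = -15.13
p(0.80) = 1.79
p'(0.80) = 5.44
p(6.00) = 73.89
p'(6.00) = 22.29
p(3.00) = 21.60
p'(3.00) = 12.57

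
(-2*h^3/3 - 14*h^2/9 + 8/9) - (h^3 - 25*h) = -5*h^3/3 - 14*h^2/9 + 25*h + 8/9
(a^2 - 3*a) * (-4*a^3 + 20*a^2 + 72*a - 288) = -4*a^5 + 32*a^4 + 12*a^3 - 504*a^2 + 864*a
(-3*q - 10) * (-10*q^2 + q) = 30*q^3 + 97*q^2 - 10*q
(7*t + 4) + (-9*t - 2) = 2 - 2*t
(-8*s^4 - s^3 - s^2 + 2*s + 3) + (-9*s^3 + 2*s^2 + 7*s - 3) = -8*s^4 - 10*s^3 + s^2 + 9*s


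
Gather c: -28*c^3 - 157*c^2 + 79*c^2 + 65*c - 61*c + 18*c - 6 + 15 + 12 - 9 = -28*c^3 - 78*c^2 + 22*c + 12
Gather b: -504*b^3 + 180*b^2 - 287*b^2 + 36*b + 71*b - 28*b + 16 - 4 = -504*b^3 - 107*b^2 + 79*b + 12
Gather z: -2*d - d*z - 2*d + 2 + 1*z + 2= -4*d + z*(1 - d) + 4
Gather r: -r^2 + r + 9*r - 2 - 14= -r^2 + 10*r - 16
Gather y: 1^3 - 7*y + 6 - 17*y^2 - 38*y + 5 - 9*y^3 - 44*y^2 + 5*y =-9*y^3 - 61*y^2 - 40*y + 12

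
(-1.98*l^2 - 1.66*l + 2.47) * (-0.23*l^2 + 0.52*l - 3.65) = 0.4554*l^4 - 0.6478*l^3 + 5.7957*l^2 + 7.3434*l - 9.0155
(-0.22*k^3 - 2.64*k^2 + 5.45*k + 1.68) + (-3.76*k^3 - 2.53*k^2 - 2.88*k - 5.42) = -3.98*k^3 - 5.17*k^2 + 2.57*k - 3.74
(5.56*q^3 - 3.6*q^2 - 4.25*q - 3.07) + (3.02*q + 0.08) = 5.56*q^3 - 3.6*q^2 - 1.23*q - 2.99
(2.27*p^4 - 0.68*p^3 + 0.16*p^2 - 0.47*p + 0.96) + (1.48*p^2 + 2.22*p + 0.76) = 2.27*p^4 - 0.68*p^3 + 1.64*p^2 + 1.75*p + 1.72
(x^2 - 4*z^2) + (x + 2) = x^2 + x - 4*z^2 + 2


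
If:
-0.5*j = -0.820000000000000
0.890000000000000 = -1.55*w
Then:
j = 1.64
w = -0.57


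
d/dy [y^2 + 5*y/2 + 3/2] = 2*y + 5/2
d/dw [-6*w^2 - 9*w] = -12*w - 9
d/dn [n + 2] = 1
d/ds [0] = 0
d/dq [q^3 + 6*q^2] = 3*q*(q + 4)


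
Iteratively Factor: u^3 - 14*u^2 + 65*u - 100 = (u - 4)*(u^2 - 10*u + 25) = (u - 5)*(u - 4)*(u - 5)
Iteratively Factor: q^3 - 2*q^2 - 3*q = (q + 1)*(q^2 - 3*q) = (q - 3)*(q + 1)*(q)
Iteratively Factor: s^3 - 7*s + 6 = (s + 3)*(s^2 - 3*s + 2) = (s - 1)*(s + 3)*(s - 2)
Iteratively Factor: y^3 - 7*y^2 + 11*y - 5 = (y - 5)*(y^2 - 2*y + 1) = (y - 5)*(y - 1)*(y - 1)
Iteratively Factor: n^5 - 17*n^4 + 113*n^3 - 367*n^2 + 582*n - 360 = (n - 4)*(n^4 - 13*n^3 + 61*n^2 - 123*n + 90) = (n - 4)*(n - 2)*(n^3 - 11*n^2 + 39*n - 45) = (n - 4)*(n - 3)*(n - 2)*(n^2 - 8*n + 15) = (n - 5)*(n - 4)*(n - 3)*(n - 2)*(n - 3)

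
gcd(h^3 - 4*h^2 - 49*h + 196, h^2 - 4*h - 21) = h - 7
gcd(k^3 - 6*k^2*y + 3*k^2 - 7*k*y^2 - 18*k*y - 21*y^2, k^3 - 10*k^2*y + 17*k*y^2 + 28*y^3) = -k^2 + 6*k*y + 7*y^2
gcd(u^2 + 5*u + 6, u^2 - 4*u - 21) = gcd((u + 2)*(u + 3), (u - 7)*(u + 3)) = u + 3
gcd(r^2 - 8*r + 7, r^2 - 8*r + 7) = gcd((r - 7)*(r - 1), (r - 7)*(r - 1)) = r^2 - 8*r + 7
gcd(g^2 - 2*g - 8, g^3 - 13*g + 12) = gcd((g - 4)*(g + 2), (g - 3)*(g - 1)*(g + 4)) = 1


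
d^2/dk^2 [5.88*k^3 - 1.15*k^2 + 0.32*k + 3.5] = 35.28*k - 2.3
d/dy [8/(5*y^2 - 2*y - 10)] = 16*(1 - 5*y)/(-5*y^2 + 2*y + 10)^2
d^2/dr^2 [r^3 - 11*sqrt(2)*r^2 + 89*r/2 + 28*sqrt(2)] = 6*r - 22*sqrt(2)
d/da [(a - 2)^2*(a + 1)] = 3*a*(a - 2)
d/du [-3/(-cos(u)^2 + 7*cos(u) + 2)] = 3*(2*cos(u) - 7)*sin(u)/(sin(u)^2 + 7*cos(u) + 1)^2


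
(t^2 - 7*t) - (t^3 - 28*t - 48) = -t^3 + t^2 + 21*t + 48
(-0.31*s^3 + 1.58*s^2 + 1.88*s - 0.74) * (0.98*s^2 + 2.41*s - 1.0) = -0.3038*s^5 + 0.8013*s^4 + 5.9602*s^3 + 2.2256*s^2 - 3.6634*s + 0.74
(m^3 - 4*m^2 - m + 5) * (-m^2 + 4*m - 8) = -m^5 + 8*m^4 - 23*m^3 + 23*m^2 + 28*m - 40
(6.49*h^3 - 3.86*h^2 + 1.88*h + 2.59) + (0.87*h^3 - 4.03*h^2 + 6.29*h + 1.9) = 7.36*h^3 - 7.89*h^2 + 8.17*h + 4.49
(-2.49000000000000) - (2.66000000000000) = -5.15000000000000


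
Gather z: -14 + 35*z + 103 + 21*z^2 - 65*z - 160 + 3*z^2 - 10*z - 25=24*z^2 - 40*z - 96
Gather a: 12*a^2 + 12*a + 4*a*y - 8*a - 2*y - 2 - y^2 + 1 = 12*a^2 + a*(4*y + 4) - y^2 - 2*y - 1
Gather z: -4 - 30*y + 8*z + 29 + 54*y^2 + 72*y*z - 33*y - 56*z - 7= 54*y^2 - 63*y + z*(72*y - 48) + 18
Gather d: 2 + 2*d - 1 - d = d + 1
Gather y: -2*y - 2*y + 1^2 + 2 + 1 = 4 - 4*y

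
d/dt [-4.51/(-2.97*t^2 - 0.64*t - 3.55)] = (-26.7894*t - 2.8864)/(2.97*t^2 + 0.64*t + 3.55)^2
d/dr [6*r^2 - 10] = 12*r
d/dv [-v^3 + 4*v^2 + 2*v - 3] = -3*v^2 + 8*v + 2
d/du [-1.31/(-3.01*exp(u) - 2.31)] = -3.9431*exp(u)/(3.01*exp(u) + 2.31)^2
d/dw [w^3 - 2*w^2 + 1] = w*(3*w - 4)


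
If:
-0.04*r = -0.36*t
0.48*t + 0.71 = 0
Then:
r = -13.31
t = -1.48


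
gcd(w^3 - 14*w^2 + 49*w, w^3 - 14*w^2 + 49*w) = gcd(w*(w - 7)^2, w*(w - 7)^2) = w^3 - 14*w^2 + 49*w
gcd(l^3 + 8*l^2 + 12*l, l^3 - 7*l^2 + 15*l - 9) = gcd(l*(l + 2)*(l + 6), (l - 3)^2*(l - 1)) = 1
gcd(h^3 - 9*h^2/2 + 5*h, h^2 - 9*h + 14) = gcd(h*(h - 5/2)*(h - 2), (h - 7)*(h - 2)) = h - 2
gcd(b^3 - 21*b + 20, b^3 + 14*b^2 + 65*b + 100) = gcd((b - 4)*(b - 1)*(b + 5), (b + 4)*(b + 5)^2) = b + 5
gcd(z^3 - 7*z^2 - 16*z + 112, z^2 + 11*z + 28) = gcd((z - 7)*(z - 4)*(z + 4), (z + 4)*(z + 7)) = z + 4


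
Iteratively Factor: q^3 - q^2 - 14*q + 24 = (q - 2)*(q^2 + q - 12) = (q - 3)*(q - 2)*(q + 4)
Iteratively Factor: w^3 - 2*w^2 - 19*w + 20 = (w - 5)*(w^2 + 3*w - 4) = (w - 5)*(w - 1)*(w + 4)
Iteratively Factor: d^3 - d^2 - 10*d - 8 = (d + 1)*(d^2 - 2*d - 8) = (d - 4)*(d + 1)*(d + 2)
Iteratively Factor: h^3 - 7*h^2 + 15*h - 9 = (h - 3)*(h^2 - 4*h + 3) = (h - 3)*(h - 1)*(h - 3)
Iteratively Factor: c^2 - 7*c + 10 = (c - 5)*(c - 2)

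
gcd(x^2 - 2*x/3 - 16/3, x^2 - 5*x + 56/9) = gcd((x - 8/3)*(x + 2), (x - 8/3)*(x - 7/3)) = x - 8/3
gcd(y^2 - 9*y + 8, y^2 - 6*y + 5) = y - 1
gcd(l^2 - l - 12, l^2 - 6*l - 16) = 1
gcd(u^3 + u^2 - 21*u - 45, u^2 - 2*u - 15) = u^2 - 2*u - 15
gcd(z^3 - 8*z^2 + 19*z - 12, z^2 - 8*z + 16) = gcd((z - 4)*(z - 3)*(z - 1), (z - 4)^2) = z - 4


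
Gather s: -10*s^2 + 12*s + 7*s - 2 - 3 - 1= -10*s^2 + 19*s - 6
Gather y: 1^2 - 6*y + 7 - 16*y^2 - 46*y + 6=-16*y^2 - 52*y + 14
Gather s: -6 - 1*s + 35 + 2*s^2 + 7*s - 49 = 2*s^2 + 6*s - 20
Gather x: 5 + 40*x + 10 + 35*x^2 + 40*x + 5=35*x^2 + 80*x + 20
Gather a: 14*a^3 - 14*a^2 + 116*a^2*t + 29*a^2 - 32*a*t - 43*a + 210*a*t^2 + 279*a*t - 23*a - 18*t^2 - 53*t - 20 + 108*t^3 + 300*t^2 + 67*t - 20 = 14*a^3 + a^2*(116*t + 15) + a*(210*t^2 + 247*t - 66) + 108*t^3 + 282*t^2 + 14*t - 40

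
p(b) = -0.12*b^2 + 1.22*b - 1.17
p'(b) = 1.22 - 0.24*b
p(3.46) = 1.61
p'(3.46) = 0.39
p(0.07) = -1.09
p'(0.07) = 1.20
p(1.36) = 0.27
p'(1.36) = 0.89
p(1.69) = 0.55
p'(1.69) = 0.81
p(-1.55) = -3.35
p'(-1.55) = 1.59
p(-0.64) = -2.00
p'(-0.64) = 1.37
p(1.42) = 0.32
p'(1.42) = 0.88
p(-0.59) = -1.93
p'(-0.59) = 1.36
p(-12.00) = -33.09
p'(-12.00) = 4.10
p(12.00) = -3.81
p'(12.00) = -1.66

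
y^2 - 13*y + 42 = (y - 7)*(y - 6)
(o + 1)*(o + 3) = o^2 + 4*o + 3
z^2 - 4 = (z - 2)*(z + 2)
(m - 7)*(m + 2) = m^2 - 5*m - 14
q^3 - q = q*(q - 1)*(q + 1)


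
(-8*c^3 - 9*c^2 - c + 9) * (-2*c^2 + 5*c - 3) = 16*c^5 - 22*c^4 - 19*c^3 + 4*c^2 + 48*c - 27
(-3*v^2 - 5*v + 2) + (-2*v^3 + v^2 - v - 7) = -2*v^3 - 2*v^2 - 6*v - 5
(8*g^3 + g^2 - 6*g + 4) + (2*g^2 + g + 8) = 8*g^3 + 3*g^2 - 5*g + 12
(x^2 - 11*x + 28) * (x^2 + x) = x^4 - 10*x^3 + 17*x^2 + 28*x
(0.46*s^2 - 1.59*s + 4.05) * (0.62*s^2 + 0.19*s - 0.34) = 0.2852*s^4 - 0.8984*s^3 + 2.0525*s^2 + 1.3101*s - 1.377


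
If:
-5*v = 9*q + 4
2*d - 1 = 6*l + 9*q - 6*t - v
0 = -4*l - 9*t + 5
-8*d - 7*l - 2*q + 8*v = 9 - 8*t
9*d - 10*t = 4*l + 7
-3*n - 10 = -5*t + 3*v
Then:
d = 6513/6889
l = 62726/6889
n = -865259/41334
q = -96303/13778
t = -24051/6889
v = 162323/13778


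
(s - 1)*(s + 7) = s^2 + 6*s - 7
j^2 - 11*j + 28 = (j - 7)*(j - 4)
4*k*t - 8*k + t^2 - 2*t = (4*k + t)*(t - 2)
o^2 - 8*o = o*(o - 8)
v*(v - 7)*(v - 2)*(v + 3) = v^4 - 6*v^3 - 13*v^2 + 42*v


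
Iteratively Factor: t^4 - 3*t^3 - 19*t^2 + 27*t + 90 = (t - 5)*(t^3 + 2*t^2 - 9*t - 18) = (t - 5)*(t - 3)*(t^2 + 5*t + 6) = (t - 5)*(t - 3)*(t + 2)*(t + 3)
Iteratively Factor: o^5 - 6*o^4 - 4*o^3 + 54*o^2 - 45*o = (o - 3)*(o^4 - 3*o^3 - 13*o^2 + 15*o) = (o - 3)*(o - 1)*(o^3 - 2*o^2 - 15*o) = (o - 3)*(o - 1)*(o + 3)*(o^2 - 5*o) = (o - 5)*(o - 3)*(o - 1)*(o + 3)*(o)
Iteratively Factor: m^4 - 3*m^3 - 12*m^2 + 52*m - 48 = (m - 2)*(m^3 - m^2 - 14*m + 24) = (m - 2)*(m + 4)*(m^2 - 5*m + 6) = (m - 3)*(m - 2)*(m + 4)*(m - 2)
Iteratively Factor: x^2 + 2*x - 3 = (x - 1)*(x + 3)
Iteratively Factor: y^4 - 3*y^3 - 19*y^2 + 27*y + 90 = (y + 3)*(y^3 - 6*y^2 - y + 30) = (y - 5)*(y + 3)*(y^2 - y - 6) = (y - 5)*(y - 3)*(y + 3)*(y + 2)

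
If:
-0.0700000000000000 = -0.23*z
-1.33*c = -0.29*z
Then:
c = 0.07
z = 0.30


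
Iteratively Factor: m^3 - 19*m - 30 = (m - 5)*(m^2 + 5*m + 6) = (m - 5)*(m + 3)*(m + 2)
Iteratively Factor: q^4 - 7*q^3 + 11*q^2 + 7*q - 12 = (q - 3)*(q^3 - 4*q^2 - q + 4) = (q - 4)*(q - 3)*(q^2 - 1) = (q - 4)*(q - 3)*(q + 1)*(q - 1)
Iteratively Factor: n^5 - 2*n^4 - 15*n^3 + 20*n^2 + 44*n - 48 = (n - 1)*(n^4 - n^3 - 16*n^2 + 4*n + 48) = (n - 1)*(n + 3)*(n^3 - 4*n^2 - 4*n + 16) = (n - 1)*(n + 2)*(n + 3)*(n^2 - 6*n + 8) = (n - 2)*(n - 1)*(n + 2)*(n + 3)*(n - 4)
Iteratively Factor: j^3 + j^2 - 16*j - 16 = (j + 4)*(j^2 - 3*j - 4) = (j + 1)*(j + 4)*(j - 4)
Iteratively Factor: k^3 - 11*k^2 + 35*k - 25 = (k - 1)*(k^2 - 10*k + 25) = (k - 5)*(k - 1)*(k - 5)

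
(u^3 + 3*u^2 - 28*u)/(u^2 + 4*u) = (u^2 + 3*u - 28)/(u + 4)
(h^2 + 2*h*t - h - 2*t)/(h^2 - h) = (h + 2*t)/h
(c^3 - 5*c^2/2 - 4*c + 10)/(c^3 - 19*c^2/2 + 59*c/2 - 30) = (c^2 - 4)/(c^2 - 7*c + 12)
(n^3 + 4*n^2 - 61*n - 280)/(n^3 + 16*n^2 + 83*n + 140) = (n - 8)/(n + 4)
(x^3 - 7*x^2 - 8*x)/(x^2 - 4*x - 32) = x*(x + 1)/(x + 4)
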